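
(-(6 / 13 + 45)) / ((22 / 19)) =-11229 / 286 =-39.26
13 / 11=1.18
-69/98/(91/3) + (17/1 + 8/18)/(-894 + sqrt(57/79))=-1472886731/34474214502- 157 * sqrt(4503)/568256283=-0.04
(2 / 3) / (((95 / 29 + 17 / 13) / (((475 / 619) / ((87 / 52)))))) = 80275 / 1203336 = 0.07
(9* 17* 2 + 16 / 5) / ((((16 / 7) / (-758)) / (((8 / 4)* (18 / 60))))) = -6152307 / 100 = -61523.07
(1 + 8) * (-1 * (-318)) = 2862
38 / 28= 19 / 14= 1.36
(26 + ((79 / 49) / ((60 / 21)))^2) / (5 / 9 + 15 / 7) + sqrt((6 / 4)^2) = 11.25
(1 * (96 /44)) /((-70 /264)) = -288 /35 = -8.23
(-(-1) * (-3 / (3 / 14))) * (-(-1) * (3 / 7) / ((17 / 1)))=-6 / 17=-0.35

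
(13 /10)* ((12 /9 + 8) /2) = 91 /15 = 6.07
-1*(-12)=12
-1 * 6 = -6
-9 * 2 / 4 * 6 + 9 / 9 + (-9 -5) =-40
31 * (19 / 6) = 589 / 6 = 98.17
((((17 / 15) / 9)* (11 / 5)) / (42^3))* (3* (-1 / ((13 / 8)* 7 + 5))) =-187 / 272967975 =-0.00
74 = 74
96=96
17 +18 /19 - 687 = -12712 /19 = -669.05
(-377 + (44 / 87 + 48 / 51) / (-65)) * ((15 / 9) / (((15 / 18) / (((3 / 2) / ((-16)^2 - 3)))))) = -7249007 / 1621477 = -4.47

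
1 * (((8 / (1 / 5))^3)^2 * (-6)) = -24576000000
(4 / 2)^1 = 2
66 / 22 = 3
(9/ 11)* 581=5229/ 11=475.36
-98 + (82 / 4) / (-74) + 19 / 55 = -797163 / 8140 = -97.93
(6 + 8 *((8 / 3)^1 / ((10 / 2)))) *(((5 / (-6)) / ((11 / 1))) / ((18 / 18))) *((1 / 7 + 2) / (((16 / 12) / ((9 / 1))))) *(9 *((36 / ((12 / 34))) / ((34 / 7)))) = -8505 / 4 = -2126.25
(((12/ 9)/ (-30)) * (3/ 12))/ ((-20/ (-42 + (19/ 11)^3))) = -49043/ 2395800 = -0.02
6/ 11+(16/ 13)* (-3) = -450/ 143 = -3.15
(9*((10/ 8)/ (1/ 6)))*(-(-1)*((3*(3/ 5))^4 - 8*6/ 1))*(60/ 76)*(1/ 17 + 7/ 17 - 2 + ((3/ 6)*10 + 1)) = -3797118/ 425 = -8934.40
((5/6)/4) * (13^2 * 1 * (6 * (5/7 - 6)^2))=1156805/196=5902.07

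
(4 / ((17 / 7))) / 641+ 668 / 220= 1821339 / 599335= 3.04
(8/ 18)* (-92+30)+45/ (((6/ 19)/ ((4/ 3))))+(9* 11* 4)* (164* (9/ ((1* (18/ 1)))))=293710/ 9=32634.44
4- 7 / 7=3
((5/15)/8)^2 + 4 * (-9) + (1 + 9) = -14975/576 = -26.00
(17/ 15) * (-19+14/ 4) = -527/ 30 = -17.57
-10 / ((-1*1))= 10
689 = 689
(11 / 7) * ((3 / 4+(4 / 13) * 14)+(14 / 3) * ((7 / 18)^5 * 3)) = 700138835 / 85975344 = 8.14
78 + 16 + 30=124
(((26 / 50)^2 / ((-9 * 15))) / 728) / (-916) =13 / 4328100000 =0.00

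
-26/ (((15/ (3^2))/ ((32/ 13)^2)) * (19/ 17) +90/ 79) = -107268096/ 5968505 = -17.97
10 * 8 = 80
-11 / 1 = -11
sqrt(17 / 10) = sqrt(170) / 10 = 1.30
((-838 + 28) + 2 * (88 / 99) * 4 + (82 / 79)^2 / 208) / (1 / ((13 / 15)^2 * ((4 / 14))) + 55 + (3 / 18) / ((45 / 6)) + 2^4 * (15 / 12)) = -152428451695 / 15127722166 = -10.08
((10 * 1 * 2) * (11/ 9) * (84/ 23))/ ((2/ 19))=58520/ 69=848.12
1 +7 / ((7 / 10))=11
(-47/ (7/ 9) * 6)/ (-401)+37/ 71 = 284057/ 199297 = 1.43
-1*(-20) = 20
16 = 16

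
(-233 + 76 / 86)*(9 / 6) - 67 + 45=-31835 / 86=-370.17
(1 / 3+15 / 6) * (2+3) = 85 / 6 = 14.17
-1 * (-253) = 253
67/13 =5.15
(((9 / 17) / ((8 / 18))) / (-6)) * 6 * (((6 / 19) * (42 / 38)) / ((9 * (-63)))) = 9 / 12274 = 0.00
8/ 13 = 0.62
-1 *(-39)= 39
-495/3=-165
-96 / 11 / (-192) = 1 / 22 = 0.05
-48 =-48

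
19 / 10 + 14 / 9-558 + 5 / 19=-947821 / 1710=-554.28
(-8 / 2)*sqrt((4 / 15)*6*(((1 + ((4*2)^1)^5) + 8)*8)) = -32*sqrt(163885) / 5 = -2590.89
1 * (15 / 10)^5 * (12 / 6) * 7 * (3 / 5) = 63.79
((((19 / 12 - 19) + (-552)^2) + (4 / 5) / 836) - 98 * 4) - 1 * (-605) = 3823440787 / 12540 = 304899.58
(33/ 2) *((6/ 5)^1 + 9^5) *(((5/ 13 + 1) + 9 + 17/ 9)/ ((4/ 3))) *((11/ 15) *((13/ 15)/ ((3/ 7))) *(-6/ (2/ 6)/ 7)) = -4275136063/ 125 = -34201088.50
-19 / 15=-1.27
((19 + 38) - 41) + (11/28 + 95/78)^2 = 18.59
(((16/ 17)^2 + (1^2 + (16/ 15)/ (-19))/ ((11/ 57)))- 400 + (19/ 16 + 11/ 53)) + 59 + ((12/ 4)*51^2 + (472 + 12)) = 107200484153/ 13478960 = 7953.17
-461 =-461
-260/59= -4.41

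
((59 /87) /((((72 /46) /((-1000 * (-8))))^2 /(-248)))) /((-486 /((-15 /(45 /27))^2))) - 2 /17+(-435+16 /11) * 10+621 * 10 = 2894890082301038 /3953367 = 732259383.53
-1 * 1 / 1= -1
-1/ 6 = -0.17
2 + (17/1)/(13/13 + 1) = 10.50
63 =63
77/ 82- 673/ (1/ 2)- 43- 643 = -166547/ 82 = -2031.06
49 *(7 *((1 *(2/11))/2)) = 343/11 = 31.18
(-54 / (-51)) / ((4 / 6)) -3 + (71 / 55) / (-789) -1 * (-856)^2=-540551380927 / 737715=-732737.41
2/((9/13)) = 26/9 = 2.89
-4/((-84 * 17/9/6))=18/119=0.15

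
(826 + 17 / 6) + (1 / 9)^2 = 134273 / 162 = 828.85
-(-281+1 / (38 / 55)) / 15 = 3541 / 190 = 18.64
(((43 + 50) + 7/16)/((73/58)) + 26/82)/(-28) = -255021/95776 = -2.66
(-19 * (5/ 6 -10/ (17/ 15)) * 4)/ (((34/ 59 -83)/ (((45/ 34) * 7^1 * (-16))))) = 511624400/ 468469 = 1092.12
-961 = -961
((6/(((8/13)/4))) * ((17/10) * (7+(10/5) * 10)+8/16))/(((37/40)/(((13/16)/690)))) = 9802/4255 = 2.30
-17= -17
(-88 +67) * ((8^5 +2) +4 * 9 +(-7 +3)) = -688842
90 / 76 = 45 / 38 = 1.18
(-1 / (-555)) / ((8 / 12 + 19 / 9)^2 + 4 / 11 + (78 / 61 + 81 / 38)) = 688446 / 4390167845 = 0.00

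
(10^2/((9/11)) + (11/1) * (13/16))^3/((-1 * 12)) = -6737347390103/35831808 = -188027.00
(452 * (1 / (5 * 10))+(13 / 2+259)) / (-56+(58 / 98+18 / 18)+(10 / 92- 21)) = -15470329 / 4243125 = -3.65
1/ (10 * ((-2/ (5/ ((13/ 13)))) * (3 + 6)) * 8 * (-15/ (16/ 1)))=1/ 270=0.00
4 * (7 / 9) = 3.11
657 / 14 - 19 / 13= 8275 / 182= 45.47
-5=-5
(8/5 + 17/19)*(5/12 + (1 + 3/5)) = 9559/1900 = 5.03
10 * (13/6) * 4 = 260/3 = 86.67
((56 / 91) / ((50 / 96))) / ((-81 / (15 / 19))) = -128 / 11115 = -0.01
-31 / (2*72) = -31 / 144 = -0.22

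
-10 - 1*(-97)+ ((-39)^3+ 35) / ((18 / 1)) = -28859 / 9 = -3206.56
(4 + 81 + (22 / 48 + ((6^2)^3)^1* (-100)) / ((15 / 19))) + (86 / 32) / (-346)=-1472218093307 / 249120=-5909674.43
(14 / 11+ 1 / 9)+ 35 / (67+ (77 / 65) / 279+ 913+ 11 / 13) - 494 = -867426576443 / 1760984478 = -492.58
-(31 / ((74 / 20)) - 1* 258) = 9236 / 37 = 249.62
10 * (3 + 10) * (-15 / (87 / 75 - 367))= 24375 / 4573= 5.33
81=81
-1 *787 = -787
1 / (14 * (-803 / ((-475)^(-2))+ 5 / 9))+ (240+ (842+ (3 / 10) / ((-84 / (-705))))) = 49515368020337 / 45656572360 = 1084.52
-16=-16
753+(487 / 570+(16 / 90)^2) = 58011527 / 76950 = 753.89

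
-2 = -2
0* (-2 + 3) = 0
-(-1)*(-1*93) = -93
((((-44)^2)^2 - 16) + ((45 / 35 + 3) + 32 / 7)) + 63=3748151.86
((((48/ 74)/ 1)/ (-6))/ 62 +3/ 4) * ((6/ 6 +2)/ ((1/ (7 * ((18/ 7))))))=92691/ 2294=40.41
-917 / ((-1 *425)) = 917 / 425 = 2.16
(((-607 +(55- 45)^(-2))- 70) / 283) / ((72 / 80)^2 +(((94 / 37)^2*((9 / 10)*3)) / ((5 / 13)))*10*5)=-0.00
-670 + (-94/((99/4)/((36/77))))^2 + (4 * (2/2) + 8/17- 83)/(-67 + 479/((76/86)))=-4449763181476/6671186291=-667.01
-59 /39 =-1.51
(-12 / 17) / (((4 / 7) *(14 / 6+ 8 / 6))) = -0.34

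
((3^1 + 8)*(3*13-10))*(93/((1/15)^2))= 6675075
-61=-61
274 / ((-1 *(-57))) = 274 / 57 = 4.81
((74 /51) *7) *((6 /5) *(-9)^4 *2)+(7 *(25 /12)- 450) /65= 2120636327 /13260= 159927.32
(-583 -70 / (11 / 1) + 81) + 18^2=-2028 / 11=-184.36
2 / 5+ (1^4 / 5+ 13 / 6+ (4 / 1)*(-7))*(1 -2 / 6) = -751 / 45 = -16.69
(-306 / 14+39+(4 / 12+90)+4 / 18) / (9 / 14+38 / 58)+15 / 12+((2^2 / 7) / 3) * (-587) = -3663907 / 132804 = -27.59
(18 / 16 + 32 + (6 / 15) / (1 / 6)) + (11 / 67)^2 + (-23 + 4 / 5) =2397477 / 179560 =13.35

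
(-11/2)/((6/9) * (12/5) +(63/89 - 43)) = 4895/36216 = 0.14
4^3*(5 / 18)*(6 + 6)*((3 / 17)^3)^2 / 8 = 19440 / 24137569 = 0.00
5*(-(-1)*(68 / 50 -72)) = -1766 / 5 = -353.20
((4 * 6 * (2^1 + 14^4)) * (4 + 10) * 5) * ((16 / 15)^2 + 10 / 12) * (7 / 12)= 1113174356 / 15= 74211623.73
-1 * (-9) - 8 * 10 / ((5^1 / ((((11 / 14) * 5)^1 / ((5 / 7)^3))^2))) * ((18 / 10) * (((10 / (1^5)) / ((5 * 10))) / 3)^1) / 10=-1040001 / 78125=-13.31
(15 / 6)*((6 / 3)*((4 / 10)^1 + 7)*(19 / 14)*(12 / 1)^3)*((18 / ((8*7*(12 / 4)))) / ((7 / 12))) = 15937.40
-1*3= -3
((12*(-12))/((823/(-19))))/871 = 0.00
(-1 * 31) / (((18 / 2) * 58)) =-31 / 522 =-0.06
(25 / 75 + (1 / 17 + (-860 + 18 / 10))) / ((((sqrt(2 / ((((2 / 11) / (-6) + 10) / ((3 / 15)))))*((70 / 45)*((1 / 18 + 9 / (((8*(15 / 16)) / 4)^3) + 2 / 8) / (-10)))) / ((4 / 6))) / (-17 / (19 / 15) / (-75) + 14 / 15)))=6934089700*sqrt(108570) / 187005049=12217.74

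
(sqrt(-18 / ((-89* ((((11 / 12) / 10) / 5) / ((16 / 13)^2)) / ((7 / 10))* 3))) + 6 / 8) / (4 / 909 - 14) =-43632* sqrt(68530) / 80956447 - 2727 / 50888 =-0.19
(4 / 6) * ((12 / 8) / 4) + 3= 13 / 4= 3.25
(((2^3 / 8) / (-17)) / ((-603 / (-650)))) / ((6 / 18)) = -650 / 3417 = -0.19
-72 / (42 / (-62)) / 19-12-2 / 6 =-2689 / 399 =-6.74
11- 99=-88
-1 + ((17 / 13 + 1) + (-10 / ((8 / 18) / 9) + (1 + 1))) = -5179 / 26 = -199.19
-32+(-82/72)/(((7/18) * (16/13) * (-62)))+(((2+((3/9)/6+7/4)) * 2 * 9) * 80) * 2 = 151768597/13888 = 10928.04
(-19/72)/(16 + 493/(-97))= -1843/76248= -0.02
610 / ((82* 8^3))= 305 / 20992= 0.01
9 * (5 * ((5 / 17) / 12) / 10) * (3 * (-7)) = -315 / 136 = -2.32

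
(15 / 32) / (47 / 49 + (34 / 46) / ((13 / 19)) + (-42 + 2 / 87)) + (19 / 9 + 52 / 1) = 793145344933 / 14660896896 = 54.10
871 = 871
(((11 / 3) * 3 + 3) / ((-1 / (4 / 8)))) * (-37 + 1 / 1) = 252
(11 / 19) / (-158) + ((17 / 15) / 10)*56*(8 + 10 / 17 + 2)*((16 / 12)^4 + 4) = 39001687 / 81054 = 481.18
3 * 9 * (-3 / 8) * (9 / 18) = -81 / 16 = -5.06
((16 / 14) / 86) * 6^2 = 144 / 301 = 0.48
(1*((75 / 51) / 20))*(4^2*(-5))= -100 / 17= -5.88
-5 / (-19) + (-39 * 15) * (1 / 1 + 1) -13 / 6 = -1171.90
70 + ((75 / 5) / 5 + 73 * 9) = 730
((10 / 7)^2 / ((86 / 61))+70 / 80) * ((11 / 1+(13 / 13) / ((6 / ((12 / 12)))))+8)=4502135 / 101136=44.52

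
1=1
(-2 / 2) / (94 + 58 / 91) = -91 / 8612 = -0.01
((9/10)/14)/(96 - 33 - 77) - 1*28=-54889/1960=-28.00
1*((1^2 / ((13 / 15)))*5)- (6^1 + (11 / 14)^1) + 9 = 1453 / 182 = 7.98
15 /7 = 2.14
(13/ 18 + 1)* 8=124/ 9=13.78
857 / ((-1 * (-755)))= 857 / 755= 1.14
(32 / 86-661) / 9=-9469 / 129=-73.40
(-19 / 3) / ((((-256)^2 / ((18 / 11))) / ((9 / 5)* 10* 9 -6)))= -2223 / 90112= -0.02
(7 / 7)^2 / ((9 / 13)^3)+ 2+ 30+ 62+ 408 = 368155 / 729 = 505.01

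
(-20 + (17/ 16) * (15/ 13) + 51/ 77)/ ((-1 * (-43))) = -290077/ 688688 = -0.42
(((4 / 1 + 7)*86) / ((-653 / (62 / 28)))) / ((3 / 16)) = -234608 / 13713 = -17.11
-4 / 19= -0.21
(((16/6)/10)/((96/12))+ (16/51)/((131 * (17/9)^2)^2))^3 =0.00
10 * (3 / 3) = 10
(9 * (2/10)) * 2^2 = 36/5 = 7.20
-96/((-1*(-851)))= -96/851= -0.11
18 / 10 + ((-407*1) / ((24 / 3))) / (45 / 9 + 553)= 38141 / 22320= 1.71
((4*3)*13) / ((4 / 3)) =117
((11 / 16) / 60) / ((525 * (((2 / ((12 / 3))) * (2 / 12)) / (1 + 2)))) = 11 / 14000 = 0.00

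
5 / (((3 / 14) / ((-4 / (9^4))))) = -280 / 19683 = -0.01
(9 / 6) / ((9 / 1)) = 0.17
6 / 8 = 3 / 4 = 0.75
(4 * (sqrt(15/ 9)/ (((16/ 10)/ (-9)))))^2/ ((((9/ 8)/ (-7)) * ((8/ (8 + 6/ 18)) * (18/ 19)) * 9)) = -415625/ 648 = -641.40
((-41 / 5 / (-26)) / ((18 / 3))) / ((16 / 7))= 0.02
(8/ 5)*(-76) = -608/ 5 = -121.60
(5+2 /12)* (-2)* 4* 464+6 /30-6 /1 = -287767 /15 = -19184.47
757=757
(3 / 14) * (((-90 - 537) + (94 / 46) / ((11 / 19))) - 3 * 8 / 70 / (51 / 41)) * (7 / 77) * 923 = -129998460969 / 11591195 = -11215.28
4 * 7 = 28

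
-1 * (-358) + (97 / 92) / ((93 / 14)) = 1532203 / 4278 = 358.16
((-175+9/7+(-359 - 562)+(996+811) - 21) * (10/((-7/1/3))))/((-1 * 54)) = 8065/147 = 54.86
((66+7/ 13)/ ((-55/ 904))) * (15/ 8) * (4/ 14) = -585.88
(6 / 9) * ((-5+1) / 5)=-8 / 15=-0.53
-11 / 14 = -0.79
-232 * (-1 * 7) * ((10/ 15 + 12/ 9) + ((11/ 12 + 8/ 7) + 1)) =24650/ 3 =8216.67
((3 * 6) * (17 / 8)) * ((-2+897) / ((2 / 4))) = 136935 / 2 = 68467.50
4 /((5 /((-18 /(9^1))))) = -1.60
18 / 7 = 2.57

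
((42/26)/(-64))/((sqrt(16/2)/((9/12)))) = -0.01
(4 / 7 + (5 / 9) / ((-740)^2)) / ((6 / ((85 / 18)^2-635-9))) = -794187442337 / 13413133440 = -59.21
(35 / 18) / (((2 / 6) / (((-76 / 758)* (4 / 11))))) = -2660 / 12507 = -0.21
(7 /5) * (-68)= -476 /5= -95.20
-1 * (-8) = 8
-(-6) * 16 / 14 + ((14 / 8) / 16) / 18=55345 / 8064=6.86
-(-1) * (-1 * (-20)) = 20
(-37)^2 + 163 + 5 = 1537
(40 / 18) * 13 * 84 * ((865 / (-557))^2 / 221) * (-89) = -37291534000 / 15822699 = -2356.84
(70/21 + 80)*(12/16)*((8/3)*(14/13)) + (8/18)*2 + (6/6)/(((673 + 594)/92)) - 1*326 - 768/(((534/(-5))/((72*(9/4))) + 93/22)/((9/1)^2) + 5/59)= -127334863912742/20845516419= -6108.50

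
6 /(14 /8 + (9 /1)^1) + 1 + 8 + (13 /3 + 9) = 2953 /129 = 22.89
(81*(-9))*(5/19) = -3645/19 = -191.84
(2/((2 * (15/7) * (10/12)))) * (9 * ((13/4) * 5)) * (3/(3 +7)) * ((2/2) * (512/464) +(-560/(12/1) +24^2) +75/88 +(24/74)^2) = 912296719971/69873760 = 13056.36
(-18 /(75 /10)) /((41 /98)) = -1176 /205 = -5.74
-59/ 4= -14.75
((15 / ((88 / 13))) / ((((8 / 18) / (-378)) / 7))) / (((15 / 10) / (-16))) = 1547910 / 11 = 140719.09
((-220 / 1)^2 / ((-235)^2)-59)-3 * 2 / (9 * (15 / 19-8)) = -52686403 / 907899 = -58.03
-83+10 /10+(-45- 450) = -577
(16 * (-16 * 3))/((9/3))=-256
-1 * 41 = -41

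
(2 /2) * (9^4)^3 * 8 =2259436291848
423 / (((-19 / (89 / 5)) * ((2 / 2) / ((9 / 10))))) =-338823 / 950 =-356.66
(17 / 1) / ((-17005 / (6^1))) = -0.01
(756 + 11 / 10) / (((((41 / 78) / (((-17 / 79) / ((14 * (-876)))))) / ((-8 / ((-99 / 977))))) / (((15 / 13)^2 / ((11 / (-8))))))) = -1.93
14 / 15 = 0.93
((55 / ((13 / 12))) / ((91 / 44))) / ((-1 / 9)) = -261360 / 1183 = -220.93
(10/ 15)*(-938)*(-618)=386456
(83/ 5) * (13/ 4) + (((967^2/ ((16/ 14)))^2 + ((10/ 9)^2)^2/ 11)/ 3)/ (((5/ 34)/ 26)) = 683371673665517711147/ 17321040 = 39453270338589.24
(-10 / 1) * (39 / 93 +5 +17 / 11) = -23750 / 341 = -69.65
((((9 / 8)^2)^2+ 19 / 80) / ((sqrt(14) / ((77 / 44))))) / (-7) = -0.12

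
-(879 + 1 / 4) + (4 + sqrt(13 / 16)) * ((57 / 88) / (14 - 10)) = -77317 / 88 + 57 * sqrt(13) / 1408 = -878.46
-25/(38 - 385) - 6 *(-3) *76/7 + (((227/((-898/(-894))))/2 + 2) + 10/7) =680380903/2181242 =311.92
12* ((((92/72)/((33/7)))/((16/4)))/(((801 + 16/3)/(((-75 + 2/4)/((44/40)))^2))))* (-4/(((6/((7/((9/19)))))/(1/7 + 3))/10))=-33956429500/23708619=-1432.24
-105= -105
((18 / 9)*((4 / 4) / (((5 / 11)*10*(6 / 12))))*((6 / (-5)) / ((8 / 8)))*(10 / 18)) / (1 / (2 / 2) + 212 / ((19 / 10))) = -836 / 160425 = -0.01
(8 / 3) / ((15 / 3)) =8 / 15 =0.53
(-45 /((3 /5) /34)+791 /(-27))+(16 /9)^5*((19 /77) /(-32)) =-11728097351 /4546773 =-2579.43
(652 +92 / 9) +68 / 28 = 41873 / 63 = 664.65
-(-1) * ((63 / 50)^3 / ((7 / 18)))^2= 103355177121 / 3906250000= 26.46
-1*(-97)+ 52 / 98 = 4779 / 49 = 97.53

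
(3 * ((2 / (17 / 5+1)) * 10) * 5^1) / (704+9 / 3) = 750 / 7777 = 0.10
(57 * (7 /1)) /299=399 /299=1.33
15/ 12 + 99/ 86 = 413/ 172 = 2.40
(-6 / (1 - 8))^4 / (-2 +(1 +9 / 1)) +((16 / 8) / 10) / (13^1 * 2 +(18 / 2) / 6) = 49352 / 660275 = 0.07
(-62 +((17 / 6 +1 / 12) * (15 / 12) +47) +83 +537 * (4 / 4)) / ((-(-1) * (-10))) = -5843 / 96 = -60.86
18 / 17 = 1.06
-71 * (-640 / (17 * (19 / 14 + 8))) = 636160 / 2227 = 285.66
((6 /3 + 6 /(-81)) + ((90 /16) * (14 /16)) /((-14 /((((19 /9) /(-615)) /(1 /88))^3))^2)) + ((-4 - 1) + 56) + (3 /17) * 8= 4131821281756986207368453 /76039665706268773621875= 54.34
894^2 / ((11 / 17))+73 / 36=489133235 / 396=1235184.94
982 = 982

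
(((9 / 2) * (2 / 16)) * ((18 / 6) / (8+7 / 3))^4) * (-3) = -177147 / 14776336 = -0.01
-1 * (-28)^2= -784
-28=-28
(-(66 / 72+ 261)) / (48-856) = 3143 / 9696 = 0.32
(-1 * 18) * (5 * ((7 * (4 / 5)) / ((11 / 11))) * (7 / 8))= -441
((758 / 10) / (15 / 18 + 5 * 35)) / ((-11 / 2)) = -4548 / 58025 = -0.08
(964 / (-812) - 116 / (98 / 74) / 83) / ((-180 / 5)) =88163 / 1415316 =0.06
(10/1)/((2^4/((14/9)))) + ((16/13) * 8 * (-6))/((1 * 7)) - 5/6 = -8.30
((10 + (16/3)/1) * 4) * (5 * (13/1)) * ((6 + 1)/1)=83720/3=27906.67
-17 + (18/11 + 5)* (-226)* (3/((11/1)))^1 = -51551/121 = -426.04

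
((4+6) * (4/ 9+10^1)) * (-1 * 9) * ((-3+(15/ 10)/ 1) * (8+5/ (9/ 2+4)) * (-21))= -4323060/ 17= -254297.65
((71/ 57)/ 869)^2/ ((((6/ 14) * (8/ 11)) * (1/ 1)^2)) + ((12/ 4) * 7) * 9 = 1011741676351/ 5353130376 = 189.00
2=2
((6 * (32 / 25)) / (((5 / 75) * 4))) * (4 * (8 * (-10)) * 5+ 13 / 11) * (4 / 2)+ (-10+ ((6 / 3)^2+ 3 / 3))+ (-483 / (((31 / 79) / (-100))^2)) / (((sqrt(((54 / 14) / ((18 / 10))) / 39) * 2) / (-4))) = 267543339.13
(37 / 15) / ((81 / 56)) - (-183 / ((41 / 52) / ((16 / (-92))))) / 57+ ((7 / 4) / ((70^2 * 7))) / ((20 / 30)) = 1.00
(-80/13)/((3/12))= -320/13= -24.62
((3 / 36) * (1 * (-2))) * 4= -2 / 3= -0.67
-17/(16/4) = -17/4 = -4.25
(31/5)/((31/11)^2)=121/155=0.78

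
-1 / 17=-0.06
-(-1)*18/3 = 6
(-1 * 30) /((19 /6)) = -180 /19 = -9.47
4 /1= 4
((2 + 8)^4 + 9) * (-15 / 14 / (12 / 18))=-450405 / 28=-16085.89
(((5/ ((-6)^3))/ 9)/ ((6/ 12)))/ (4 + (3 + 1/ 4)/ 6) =-10/ 8829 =-0.00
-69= -69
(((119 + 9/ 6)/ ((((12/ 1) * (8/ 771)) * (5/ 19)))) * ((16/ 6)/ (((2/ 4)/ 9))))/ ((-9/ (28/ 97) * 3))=-1887.20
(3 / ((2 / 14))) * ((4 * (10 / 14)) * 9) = 540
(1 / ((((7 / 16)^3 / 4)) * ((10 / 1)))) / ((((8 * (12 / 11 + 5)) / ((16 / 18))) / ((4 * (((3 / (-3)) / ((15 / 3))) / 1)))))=-360448 / 5170725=-0.07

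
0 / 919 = 0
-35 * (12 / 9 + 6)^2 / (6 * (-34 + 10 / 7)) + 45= 168155 / 3078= 54.63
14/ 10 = 1.40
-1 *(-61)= 61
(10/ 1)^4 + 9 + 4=10013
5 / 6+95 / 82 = 245 / 123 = 1.99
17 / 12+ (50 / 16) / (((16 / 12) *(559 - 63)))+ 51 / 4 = 14.17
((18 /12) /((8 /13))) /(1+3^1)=39 /64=0.61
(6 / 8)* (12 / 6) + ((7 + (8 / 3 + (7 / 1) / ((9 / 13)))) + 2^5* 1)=959 / 18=53.28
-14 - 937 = -951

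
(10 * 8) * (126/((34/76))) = 383040/17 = 22531.76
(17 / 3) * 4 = 68 / 3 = 22.67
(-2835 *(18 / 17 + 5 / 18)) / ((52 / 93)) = -11981655 / 1768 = -6776.95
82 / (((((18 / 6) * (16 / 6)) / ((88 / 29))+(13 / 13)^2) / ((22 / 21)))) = 4961 / 210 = 23.62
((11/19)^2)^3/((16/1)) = 1771561/752734096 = 0.00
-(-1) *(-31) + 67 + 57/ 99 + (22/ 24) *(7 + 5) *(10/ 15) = 483/ 11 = 43.91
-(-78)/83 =78/83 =0.94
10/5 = 2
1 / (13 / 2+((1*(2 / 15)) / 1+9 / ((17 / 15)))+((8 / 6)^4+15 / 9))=13770 / 267161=0.05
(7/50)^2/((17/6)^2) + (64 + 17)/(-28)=-14618277/5057500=-2.89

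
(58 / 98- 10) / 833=-461 / 40817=-0.01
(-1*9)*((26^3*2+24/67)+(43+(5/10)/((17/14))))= -360791838/1139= -316761.93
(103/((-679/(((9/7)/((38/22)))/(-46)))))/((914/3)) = 30591/3796867508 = 0.00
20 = 20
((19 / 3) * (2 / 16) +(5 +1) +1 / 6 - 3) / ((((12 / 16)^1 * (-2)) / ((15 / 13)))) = -475 / 156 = -3.04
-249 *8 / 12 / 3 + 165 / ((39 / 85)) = 11867 / 39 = 304.28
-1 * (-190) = 190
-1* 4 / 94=-2 / 47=-0.04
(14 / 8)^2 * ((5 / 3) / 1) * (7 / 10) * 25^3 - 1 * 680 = 5294095 / 96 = 55146.82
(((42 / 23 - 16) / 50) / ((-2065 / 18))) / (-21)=-978 / 8311625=-0.00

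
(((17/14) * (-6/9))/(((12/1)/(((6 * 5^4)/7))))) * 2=-10625/147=-72.28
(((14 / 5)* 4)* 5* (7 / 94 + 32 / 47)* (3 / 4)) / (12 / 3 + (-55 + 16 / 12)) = -4473 / 7003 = -0.64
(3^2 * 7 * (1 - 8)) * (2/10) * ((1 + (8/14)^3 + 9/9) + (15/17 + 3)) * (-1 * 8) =2547936/595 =4282.25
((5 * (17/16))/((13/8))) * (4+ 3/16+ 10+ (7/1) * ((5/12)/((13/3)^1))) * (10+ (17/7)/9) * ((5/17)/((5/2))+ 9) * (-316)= -122442469325/85176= -1437523.12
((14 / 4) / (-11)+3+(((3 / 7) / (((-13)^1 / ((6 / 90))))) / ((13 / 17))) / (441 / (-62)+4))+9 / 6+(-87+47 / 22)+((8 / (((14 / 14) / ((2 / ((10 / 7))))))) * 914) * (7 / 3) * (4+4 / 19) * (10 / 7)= 205563023097191 / 1431560130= 143593.71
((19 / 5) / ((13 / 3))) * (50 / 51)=190 / 221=0.86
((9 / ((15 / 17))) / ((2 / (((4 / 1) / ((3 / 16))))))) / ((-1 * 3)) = -544 / 15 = -36.27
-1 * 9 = -9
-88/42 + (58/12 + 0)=115/42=2.74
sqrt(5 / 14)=sqrt(70) / 14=0.60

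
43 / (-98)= -43 / 98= -0.44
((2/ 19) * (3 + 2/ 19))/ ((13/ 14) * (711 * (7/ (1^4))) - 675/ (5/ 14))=236/ 1972143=0.00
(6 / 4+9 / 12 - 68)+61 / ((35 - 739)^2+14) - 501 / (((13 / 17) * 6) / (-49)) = 5284.67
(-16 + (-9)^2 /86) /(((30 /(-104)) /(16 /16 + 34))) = 235690 /129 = 1827.05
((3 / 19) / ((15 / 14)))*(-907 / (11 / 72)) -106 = -1025026 / 1045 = -980.89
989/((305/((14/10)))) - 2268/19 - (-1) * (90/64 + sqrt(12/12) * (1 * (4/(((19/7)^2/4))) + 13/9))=-17409922111/158551200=-109.81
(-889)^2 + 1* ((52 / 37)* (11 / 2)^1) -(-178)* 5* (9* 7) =31316753 / 37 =846398.73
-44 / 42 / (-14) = 11 / 147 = 0.07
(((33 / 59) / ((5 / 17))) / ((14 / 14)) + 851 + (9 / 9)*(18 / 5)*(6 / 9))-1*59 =234909 / 295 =796.30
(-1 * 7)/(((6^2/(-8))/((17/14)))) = 17/9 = 1.89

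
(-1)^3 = -1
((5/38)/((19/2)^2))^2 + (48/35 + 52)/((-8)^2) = 21970482427/26345693360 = 0.83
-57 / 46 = -1.24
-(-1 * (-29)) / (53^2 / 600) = -17400 / 2809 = -6.19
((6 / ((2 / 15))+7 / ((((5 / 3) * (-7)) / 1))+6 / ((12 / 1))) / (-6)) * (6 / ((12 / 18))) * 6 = -4041 / 10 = -404.10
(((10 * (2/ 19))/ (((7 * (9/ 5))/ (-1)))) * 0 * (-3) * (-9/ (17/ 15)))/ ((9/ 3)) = 0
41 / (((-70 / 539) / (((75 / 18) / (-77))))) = 17.08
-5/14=-0.36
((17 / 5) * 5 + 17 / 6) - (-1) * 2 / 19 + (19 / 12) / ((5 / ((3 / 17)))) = 387493 / 19380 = 19.99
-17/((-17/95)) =95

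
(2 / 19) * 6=0.63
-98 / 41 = -2.39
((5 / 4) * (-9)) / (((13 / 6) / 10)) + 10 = -545 / 13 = -41.92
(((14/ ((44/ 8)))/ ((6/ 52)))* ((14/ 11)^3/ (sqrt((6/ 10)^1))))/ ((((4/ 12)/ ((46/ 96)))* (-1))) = -2871596* sqrt(15)/ 131769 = -84.40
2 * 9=18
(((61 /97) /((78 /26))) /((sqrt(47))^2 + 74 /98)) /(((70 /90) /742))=158417 /37830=4.19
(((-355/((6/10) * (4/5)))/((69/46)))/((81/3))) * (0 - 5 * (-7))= -310625/486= -639.15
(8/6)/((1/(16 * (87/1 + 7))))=6016/3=2005.33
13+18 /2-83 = -61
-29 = -29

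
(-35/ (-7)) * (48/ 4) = 60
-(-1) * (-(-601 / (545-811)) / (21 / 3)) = -601 / 1862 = -0.32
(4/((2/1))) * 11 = 22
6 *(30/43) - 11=-293/43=-6.81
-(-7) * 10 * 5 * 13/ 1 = 4550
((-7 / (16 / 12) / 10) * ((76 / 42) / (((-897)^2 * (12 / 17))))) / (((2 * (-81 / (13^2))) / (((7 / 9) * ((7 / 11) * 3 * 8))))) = 15827 / 763569180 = 0.00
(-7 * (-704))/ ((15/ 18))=5913.60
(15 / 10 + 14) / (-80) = -31 / 160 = -0.19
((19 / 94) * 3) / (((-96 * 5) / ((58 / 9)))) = -551 / 67680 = -0.01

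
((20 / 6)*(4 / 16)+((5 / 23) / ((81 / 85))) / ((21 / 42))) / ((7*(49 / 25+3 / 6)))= 120125 / 1604043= 0.07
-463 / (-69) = 463 / 69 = 6.71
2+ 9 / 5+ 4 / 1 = 39 / 5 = 7.80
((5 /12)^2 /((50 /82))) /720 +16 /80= 20777 /103680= 0.20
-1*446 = -446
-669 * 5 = -3345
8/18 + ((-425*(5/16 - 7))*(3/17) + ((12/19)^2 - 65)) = 22738105/51984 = 437.41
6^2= 36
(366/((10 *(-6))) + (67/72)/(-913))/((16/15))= -2005283/350592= -5.72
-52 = -52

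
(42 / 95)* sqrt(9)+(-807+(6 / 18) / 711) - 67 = -176834137 / 202635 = -872.67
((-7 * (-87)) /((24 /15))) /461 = 3045 /3688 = 0.83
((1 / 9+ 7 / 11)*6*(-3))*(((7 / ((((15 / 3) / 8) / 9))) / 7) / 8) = -1332 / 55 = -24.22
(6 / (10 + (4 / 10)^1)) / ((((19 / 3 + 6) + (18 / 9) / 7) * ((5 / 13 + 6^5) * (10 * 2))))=63 / 214317160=0.00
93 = 93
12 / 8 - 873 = -1743 / 2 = -871.50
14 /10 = 7 /5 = 1.40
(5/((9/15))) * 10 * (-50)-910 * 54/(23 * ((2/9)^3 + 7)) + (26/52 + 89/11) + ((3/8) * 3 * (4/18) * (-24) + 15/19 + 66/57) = -4466.87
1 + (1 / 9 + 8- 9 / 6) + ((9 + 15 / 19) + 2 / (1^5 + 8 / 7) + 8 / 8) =33061 / 1710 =19.33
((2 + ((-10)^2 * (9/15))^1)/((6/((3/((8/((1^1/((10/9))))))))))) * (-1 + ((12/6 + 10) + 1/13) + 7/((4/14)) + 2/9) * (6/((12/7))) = 1817809/4160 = 436.97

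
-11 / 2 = -5.50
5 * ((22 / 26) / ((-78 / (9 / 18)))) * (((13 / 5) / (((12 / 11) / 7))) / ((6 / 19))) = -16093 / 11232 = -1.43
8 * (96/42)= 128/7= 18.29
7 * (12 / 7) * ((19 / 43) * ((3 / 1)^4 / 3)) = 6156 / 43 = 143.16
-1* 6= -6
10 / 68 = 0.15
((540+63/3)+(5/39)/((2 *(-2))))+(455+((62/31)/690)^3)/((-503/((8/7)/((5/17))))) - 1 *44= 19301781110488553/37592106142500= 513.45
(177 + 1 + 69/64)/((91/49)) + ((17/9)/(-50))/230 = 96.43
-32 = -32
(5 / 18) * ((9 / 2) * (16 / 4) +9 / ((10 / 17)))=37 / 4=9.25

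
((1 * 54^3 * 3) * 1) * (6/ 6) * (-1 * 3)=-1417176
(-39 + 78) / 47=39 / 47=0.83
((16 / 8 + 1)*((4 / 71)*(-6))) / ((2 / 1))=-36 / 71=-0.51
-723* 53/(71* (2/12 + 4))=-229914/1775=-129.53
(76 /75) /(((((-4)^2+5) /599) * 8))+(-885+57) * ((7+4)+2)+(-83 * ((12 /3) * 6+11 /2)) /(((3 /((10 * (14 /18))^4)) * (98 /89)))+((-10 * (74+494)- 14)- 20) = -18799832750653 /6889050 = -2728944.16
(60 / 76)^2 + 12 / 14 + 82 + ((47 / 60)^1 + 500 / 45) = 43382207 / 454860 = 95.37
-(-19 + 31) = -12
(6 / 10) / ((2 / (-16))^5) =-98304 / 5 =-19660.80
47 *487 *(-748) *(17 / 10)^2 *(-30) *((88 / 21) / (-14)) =-444306693.78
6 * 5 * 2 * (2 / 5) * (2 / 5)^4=384 / 625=0.61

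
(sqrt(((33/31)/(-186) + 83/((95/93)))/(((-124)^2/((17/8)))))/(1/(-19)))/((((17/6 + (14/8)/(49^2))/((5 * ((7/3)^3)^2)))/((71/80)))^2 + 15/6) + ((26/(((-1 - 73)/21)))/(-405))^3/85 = 753571/10593156864375 - 8208832947066573409 * sqrt(23958319895)/1577747576031430965081800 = -0.81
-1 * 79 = -79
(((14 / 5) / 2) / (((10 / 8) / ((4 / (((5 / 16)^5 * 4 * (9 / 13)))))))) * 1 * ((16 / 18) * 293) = 894661820416 / 6328125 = 141378.66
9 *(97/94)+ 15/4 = 2451/188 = 13.04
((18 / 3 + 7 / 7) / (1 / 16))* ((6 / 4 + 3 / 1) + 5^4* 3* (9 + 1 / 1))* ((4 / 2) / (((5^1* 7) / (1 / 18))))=100024 / 15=6668.27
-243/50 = -4.86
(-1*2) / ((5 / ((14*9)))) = -252 / 5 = -50.40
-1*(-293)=293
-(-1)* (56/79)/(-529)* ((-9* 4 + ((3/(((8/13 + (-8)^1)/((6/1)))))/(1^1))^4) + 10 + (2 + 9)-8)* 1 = -5642791/342351872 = -0.02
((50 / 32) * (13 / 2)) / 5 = 65 / 32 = 2.03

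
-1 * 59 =-59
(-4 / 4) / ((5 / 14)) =-14 / 5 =-2.80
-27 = -27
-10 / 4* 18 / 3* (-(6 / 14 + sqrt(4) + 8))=1095 / 7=156.43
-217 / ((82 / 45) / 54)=-263655 / 41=-6430.61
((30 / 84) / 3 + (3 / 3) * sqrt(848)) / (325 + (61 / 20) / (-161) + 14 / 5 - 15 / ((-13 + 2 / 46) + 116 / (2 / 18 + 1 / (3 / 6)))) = 422050 / 1160789529 + 4726960 * sqrt(53) / 386929843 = 0.09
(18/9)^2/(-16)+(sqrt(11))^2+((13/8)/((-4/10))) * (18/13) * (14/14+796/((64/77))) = -688879/128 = -5381.87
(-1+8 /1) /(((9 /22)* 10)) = 77 /45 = 1.71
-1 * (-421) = 421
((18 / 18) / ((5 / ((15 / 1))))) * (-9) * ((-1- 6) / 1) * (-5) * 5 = -4725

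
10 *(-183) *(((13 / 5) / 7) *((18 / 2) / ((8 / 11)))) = -235521 / 28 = -8411.46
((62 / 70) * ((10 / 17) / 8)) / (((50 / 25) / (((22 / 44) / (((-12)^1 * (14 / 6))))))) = -31 / 53312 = -0.00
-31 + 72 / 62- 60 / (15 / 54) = -7621 / 31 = -245.84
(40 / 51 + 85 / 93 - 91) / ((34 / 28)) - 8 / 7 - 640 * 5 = -205365348 / 62713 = -3274.69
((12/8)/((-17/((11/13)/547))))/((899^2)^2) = -33/157924082567495374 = -0.00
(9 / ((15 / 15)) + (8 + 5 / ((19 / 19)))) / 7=22 / 7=3.14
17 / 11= 1.55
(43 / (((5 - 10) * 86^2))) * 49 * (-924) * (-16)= -181104 / 215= -842.34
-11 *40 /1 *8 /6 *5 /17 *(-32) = 281600 /51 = 5521.57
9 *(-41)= -369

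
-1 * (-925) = 925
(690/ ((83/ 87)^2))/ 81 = 193430/ 20667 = 9.36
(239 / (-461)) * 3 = -717 / 461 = -1.56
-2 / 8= -1 / 4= -0.25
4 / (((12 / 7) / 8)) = 56 / 3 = 18.67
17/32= 0.53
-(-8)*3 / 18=4 / 3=1.33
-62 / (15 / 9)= -186 / 5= -37.20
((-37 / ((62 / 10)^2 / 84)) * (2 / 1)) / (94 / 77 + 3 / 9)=-35897400 / 344999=-104.05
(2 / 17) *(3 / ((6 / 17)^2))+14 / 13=305 / 78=3.91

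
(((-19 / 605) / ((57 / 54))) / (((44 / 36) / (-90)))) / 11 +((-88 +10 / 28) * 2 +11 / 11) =-17841608 / 102487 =-174.09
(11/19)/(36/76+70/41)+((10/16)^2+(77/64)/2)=273501/217472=1.26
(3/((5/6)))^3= 5832/125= 46.66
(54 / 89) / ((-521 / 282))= -15228 / 46369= -0.33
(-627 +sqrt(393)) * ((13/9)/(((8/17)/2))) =-46189/12 +221 * sqrt(393)/36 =-3727.38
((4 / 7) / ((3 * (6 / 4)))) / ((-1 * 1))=-8 / 63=-0.13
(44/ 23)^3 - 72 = -790840/ 12167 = -65.00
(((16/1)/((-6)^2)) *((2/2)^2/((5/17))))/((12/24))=136/45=3.02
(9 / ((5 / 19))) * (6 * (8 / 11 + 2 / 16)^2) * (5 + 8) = 7502625 / 3872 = 1937.66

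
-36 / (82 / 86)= -37.76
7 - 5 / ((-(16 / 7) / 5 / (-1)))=-63 / 16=-3.94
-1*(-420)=420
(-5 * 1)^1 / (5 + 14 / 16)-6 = -322 / 47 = -6.85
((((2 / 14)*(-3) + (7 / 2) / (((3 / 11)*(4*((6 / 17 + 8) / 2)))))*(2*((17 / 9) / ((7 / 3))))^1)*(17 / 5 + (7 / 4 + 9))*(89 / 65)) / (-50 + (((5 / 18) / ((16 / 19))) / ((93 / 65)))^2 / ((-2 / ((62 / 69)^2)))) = -21405273703062048 / 100505493864741875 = -0.21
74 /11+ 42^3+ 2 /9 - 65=7328965 /99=74029.95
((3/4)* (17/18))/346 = 17/8304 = 0.00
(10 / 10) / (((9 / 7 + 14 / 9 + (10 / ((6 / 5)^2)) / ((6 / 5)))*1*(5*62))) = 378 / 1011065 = 0.00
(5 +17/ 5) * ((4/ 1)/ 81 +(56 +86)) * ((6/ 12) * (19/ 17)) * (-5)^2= 7651490/ 459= 16669.91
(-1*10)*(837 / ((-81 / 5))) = 1550 / 3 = 516.67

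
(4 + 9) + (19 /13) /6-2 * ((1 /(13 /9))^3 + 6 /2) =86737 /13182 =6.58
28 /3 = 9.33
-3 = -3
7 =7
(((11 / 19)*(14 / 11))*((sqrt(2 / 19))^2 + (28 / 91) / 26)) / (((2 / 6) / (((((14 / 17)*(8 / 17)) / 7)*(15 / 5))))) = 0.04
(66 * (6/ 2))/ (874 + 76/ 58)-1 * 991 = -12574901/ 12692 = -990.77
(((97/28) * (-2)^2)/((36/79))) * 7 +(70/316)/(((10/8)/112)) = 661825/2844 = 232.71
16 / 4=4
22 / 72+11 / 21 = 209 / 252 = 0.83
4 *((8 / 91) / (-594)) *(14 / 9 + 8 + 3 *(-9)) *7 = 2512 / 34749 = 0.07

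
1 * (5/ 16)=5/ 16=0.31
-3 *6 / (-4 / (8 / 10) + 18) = -18 / 13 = -1.38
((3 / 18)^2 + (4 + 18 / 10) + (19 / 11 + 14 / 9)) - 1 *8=733 / 660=1.11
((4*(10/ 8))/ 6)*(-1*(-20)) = 50/ 3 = 16.67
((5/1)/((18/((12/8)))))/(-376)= -5/4512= -0.00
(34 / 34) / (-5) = -1 / 5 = -0.20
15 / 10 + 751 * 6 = 9015 / 2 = 4507.50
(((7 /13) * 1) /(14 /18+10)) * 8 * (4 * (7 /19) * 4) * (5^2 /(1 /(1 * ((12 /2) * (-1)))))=-8467200 /23959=-353.40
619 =619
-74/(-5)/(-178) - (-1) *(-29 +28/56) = -25439/890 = -28.58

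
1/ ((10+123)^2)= 1/ 17689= 0.00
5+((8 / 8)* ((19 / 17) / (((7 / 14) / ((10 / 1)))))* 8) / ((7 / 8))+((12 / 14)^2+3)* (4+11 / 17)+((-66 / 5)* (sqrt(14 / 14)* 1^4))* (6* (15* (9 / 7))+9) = -5912232 / 4165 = -1419.50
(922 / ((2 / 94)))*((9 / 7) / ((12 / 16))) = 520008 / 7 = 74286.86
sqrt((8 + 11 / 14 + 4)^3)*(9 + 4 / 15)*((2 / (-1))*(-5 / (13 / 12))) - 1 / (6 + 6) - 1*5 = -61 / 12 + 49762*sqrt(2506) / 637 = 3905.57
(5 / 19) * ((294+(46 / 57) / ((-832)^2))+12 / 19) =29063024755 / 374839296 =77.53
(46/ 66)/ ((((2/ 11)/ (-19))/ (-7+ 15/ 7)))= 7429/ 21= 353.76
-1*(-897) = 897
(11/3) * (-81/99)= -3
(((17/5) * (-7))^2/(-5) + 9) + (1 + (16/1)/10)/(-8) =-104613/1000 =-104.61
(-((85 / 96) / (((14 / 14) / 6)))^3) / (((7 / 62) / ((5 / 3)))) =-95189375 / 43008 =-2213.29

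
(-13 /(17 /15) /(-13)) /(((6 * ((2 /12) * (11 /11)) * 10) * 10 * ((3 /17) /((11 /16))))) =11 /320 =0.03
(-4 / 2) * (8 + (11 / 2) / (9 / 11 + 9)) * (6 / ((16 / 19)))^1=-35131 / 288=-121.98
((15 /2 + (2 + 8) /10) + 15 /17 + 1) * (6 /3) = 353 /17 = 20.76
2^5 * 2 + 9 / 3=67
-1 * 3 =-3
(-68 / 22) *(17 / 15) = -578 / 165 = -3.50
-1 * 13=-13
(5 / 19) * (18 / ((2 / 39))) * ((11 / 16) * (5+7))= 57915 / 76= 762.04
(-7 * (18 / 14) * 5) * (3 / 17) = -135 / 17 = -7.94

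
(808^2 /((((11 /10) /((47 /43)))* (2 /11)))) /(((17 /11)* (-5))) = -337530688 /731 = -461738.29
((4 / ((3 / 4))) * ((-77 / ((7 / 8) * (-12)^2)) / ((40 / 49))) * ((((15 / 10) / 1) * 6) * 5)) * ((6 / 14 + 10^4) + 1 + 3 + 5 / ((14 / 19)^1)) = -3597363 / 2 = -1798681.50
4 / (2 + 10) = 1 / 3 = 0.33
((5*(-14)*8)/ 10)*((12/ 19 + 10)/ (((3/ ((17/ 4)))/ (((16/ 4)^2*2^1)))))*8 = -12307456/ 57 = -215920.28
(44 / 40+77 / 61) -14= -7099 / 610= -11.64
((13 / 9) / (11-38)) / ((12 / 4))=-13 / 729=-0.02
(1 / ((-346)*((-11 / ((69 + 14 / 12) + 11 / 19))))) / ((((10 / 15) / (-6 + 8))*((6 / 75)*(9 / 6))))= 201625 / 433884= 0.46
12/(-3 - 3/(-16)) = -64/15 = -4.27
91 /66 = 1.38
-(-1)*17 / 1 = 17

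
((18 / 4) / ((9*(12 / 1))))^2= 1 / 576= 0.00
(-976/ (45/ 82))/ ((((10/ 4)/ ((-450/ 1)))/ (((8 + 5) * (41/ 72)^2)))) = 109308706/ 81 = 1349490.20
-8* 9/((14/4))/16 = -9/7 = -1.29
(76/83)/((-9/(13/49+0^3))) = -988/36603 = -0.03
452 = 452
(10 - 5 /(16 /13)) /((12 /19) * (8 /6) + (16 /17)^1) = 30685 /9216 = 3.33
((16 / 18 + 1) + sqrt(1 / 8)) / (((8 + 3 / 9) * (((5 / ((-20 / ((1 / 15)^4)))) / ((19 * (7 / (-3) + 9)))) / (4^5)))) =-5953536000 - 787968000 * sqrt(2) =-7067891032.32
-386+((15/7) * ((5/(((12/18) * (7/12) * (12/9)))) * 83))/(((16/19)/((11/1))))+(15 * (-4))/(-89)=22017.53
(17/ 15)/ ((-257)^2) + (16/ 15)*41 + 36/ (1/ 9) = 364326301/ 990735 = 367.73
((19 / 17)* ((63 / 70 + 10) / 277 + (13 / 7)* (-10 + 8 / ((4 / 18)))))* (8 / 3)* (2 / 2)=1396348 / 9695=144.03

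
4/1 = 4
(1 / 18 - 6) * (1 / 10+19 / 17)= -2461 / 340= -7.24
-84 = -84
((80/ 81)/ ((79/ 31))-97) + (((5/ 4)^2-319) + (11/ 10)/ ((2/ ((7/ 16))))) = -847349057/ 2047680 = -413.81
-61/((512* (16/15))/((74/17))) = -33855/69632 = -0.49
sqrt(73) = 8.54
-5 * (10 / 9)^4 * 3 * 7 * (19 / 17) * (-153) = 6650000 / 243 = 27366.26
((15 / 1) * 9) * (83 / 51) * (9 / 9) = 3735 / 17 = 219.71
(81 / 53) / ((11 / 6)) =486 / 583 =0.83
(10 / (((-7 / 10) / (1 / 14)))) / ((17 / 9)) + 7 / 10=1331 / 8330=0.16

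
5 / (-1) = -5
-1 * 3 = -3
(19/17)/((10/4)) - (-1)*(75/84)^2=82917/66640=1.24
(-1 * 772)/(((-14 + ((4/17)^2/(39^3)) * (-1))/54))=357332673204/120002345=2977.71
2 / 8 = 1 / 4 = 0.25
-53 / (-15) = 53 / 15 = 3.53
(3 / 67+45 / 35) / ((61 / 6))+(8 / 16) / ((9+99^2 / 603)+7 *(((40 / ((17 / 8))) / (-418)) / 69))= 3575420435823 / 23730055699672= 0.15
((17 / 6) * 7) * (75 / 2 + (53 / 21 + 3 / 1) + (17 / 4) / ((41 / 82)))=9197 / 9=1021.89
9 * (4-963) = -8631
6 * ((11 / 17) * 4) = 264 / 17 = 15.53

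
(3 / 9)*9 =3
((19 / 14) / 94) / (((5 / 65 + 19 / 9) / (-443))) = -984789 / 336896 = -2.92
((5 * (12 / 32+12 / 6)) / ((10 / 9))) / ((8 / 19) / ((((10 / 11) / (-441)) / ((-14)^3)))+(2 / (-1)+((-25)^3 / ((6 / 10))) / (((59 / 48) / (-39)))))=958455 / 124362700384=0.00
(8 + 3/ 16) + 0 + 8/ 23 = 3141/ 368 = 8.54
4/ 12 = 1/ 3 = 0.33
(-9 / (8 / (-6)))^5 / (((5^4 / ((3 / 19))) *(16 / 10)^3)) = 43046721 / 49807360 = 0.86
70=70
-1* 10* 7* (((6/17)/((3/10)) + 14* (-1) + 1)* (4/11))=56280/187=300.96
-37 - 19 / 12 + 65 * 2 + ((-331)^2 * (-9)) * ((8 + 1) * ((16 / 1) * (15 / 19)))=-25558369237 / 228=-112098110.69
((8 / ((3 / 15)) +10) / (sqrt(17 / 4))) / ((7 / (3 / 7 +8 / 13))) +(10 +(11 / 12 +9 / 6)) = 16.03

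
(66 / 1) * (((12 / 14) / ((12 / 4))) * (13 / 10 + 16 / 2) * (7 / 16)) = 3069 / 40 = 76.72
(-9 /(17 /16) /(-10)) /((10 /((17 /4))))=0.36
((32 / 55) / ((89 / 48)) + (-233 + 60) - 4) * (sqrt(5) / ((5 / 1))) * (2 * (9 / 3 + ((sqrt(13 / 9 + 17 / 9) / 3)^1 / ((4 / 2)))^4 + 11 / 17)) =-52243592581 * sqrt(5) / 202212450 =-577.71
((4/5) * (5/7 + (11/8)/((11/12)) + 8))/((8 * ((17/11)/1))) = 1573/2380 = 0.66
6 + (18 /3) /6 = 7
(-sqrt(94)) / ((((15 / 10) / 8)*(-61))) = 16*sqrt(94) / 183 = 0.85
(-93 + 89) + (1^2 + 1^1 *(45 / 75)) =-12 / 5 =-2.40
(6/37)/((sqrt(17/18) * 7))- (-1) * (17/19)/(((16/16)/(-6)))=-102/19 + 18 * sqrt(34)/4403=-5.34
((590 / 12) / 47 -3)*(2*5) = -2755 / 141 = -19.54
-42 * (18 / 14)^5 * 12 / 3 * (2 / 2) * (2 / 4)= -708588 / 2401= -295.12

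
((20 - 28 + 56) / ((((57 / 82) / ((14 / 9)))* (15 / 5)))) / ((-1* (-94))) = 9184 / 24111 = 0.38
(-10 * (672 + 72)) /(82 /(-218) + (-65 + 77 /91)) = 10542480 /91439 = 115.30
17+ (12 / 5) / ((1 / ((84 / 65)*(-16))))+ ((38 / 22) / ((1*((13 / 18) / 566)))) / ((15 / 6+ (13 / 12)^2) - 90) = -2146724023 / 44440825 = -48.31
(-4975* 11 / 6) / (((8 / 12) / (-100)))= 1368125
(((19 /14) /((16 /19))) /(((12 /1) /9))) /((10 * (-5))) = -1083 /44800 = -0.02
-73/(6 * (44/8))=-73/33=-2.21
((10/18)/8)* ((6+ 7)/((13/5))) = 25/72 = 0.35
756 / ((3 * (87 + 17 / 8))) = 2.83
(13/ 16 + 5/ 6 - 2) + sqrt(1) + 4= 223/ 48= 4.65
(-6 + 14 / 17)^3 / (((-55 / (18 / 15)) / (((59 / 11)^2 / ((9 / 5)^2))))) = 3564544 / 132651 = 26.87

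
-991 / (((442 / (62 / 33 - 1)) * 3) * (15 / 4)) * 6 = -114956 / 109395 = -1.05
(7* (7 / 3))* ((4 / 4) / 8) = 49 / 24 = 2.04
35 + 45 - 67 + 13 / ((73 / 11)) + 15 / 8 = 9831 / 584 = 16.83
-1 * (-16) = 16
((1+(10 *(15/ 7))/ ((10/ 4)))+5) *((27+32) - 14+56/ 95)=441762/ 665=664.30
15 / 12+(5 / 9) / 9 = 425 / 324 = 1.31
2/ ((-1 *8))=-1/ 4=-0.25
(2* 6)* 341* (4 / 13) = 16368 / 13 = 1259.08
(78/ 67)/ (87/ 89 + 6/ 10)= 0.74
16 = 16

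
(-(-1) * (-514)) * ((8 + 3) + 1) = -6168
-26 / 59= -0.44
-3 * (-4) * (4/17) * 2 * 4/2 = 192/17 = 11.29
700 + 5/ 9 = 6305/ 9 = 700.56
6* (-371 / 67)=-2226 / 67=-33.22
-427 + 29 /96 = -40963 /96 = -426.70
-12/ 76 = -3/ 19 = -0.16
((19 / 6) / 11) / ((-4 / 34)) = -323 / 132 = -2.45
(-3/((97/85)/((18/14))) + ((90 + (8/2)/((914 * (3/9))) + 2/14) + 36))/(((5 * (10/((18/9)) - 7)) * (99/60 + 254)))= -10885076/226654177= -0.05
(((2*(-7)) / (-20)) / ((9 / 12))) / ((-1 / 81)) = -378 / 5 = -75.60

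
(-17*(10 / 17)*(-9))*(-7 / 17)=-630 / 17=-37.06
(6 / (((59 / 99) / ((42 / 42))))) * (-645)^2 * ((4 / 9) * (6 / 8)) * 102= 8402040900 / 59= 142407472.88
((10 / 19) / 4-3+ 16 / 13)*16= -6472 / 247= -26.20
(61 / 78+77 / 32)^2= 15832441 / 1557504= 10.17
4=4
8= 8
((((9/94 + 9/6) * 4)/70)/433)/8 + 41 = 23362963/569828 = 41.00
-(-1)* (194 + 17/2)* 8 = 1620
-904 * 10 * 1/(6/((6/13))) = -695.38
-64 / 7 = -9.14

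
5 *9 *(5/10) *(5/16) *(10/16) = 1125/256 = 4.39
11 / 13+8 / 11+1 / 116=26243 / 16588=1.58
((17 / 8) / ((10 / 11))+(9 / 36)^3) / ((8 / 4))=753 / 640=1.18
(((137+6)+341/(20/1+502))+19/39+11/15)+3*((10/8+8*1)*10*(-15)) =-68159029/16965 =-4017.63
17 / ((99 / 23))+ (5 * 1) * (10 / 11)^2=8801 / 1089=8.08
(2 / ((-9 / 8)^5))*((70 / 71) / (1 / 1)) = -4587520 / 4192479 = -1.09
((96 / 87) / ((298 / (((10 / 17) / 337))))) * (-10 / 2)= -800 / 24755009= -0.00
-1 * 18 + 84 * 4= 318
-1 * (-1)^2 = -1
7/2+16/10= 51/10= 5.10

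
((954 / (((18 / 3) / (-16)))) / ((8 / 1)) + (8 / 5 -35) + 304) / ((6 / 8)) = -316 / 5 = -63.20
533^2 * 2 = 568178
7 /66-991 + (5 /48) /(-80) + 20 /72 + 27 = -24421921 /25344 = -963.62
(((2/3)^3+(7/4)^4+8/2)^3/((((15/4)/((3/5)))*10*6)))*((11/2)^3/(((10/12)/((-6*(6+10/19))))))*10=-34845944466723334087/65357217792000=-533161.38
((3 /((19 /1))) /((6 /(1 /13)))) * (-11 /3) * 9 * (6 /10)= -99 /2470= -0.04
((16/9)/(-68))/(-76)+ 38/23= 110489/66861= 1.65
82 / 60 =41 / 30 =1.37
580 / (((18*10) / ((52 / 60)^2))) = 4901 / 2025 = 2.42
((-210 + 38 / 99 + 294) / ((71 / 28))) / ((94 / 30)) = 1169560 / 110121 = 10.62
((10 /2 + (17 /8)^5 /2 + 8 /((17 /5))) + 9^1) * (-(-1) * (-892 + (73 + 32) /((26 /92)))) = -19787.03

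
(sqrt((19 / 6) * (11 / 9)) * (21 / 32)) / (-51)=-7 * sqrt(1254) / 9792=-0.03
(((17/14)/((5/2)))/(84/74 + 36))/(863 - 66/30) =629/41395872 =0.00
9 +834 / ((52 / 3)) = 1485 / 26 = 57.12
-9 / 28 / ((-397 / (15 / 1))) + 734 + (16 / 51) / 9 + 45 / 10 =3768247015 / 5102244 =738.55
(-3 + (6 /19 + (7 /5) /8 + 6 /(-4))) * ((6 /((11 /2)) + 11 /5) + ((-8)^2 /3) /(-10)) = -52907 /11400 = -4.64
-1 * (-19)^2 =-361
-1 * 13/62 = -13/62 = -0.21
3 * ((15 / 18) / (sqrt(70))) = sqrt(70) / 28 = 0.30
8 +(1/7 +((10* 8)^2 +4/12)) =134578/21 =6408.48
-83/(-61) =1.36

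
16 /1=16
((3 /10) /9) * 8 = 4 /15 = 0.27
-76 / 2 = -38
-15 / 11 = -1.36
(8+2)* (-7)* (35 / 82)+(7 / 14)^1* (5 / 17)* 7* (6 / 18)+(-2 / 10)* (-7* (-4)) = -734671 / 20910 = -35.13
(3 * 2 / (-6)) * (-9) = 9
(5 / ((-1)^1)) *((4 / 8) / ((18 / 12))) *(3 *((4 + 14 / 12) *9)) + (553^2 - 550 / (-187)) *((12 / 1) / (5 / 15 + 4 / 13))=4865881983 / 850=5724567.04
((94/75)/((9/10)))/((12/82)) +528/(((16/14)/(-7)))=-1305916/405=-3224.48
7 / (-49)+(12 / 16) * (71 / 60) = 417 / 560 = 0.74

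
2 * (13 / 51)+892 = 45518 / 51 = 892.51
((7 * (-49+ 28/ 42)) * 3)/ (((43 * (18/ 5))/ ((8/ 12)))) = -5075/ 1161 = -4.37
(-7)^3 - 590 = -933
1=1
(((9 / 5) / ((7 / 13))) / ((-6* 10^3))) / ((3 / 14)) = -13 / 5000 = -0.00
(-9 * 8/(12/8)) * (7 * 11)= -3696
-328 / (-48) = 41 / 6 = 6.83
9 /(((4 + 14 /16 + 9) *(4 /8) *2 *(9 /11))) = 88 /111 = 0.79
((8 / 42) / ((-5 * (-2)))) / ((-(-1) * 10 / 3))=1 / 175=0.01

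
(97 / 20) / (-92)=-97 / 1840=-0.05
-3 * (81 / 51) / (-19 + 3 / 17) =81 / 320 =0.25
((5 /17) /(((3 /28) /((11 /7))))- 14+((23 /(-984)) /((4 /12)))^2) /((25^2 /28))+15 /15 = 485473381 /857310000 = 0.57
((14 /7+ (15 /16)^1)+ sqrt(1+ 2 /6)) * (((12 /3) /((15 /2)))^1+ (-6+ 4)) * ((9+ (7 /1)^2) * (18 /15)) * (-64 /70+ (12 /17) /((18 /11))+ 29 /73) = 56965744 * sqrt(3) /9772875+ 167336873 /6515250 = 35.78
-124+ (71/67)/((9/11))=-122.70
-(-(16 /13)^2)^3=16777216 /4826809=3.48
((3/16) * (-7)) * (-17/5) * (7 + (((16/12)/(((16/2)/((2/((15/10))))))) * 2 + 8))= 16541/240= 68.92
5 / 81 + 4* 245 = 79385 / 81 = 980.06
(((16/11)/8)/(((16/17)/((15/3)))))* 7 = 595/88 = 6.76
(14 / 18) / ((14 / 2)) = 1 / 9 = 0.11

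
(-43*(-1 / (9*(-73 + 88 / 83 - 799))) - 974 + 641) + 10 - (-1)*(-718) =-677269841 / 650592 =-1041.01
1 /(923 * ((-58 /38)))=-19 /26767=-0.00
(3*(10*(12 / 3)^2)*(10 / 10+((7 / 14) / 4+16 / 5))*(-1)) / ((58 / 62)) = -64356 / 29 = -2219.17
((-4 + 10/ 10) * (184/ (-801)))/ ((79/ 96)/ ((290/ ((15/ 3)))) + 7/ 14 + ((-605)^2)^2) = 341504/ 66391232623574807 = 0.00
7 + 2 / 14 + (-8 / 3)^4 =32722 / 567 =57.71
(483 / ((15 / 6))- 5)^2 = 885481 / 25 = 35419.24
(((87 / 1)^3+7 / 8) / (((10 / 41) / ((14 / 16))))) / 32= 1511924897 / 20480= 73824.46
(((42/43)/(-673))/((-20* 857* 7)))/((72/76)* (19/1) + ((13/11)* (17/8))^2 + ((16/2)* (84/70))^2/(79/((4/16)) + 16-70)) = 7608480/15509979395149849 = 0.00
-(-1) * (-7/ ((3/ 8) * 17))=-56/ 51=-1.10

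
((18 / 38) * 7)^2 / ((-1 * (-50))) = 3969 / 18050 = 0.22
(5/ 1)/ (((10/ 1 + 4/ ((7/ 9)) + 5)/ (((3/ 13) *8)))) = 280/ 611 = 0.46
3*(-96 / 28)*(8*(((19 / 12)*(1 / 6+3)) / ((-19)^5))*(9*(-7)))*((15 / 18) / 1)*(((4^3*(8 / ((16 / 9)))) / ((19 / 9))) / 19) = -155520 / 2476099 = -0.06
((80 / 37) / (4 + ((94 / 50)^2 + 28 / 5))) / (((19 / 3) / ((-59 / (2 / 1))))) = -4425000 / 5770927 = -0.77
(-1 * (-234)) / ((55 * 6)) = 39 / 55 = 0.71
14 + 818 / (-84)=179 / 42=4.26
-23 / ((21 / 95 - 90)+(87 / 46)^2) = 4623460 / 17328309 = 0.27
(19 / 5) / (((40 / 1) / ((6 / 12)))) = 19 / 400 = 0.05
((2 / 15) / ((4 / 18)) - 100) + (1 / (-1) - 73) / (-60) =-98.17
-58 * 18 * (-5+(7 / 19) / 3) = 96744 / 19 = 5091.79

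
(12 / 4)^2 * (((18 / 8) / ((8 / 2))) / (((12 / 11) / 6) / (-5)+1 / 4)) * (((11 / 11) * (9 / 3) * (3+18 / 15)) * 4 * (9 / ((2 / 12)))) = 3031182 / 47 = 64493.23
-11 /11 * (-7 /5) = 7 /5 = 1.40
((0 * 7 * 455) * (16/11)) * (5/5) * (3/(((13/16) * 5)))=0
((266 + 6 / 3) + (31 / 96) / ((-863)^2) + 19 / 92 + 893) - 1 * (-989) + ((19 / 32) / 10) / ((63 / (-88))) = 371255915860253 / 172667244960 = 2150.12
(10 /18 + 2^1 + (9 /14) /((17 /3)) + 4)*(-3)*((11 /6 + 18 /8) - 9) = 842815 /8568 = 98.37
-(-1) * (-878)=-878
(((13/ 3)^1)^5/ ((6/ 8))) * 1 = 1485172/ 729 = 2037.27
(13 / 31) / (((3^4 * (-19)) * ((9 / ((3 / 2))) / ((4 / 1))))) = -26 / 143127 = -0.00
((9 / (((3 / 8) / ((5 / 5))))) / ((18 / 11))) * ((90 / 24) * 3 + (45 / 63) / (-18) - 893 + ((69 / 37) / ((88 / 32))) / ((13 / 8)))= -1175161985 / 90909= -12926.79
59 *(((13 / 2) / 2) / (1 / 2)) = 767 / 2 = 383.50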